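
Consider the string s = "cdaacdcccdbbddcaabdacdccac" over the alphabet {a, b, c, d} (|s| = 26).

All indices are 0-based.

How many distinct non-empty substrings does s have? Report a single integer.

310

rank→(start, suffix):
  0 → (15, 'aabdacdccac')
  1 → (2, 'aacdcccdbbddcaabdacdccac')
  2 → (16, 'abdacdccac')
  3 → (24, 'ac')
  4 → (19, 'acdccac')
  5 → (3, 'acdcccdbbddcaabdacdccac')
  6 → (10, 'bbddcaabdacdccac')
  7 → (17, 'bdacdccac')
  8 → (11, 'bddcaabdacdccac')
  9 → (25, 'c')
  10 → (14, 'caabdacdccac')
  11 → (23, 'cac')
  12 → (22, 'ccac')
  13 → (6, 'cccdbbddcaabdacdccac')
  14 → (7, 'ccdbbddcaabdacdccac')
  15 → (0, 'cdaacdcccdbbddcaabdacdccac')
  16 → (8, 'cdbbddcaabdacdccac')
  17 → (20, 'cdccac')
  18 → (4, 'cdcccdbbddcaabdacdccac')
  19 → (1, 'daacdcccdbbddcaabdacdccac')
  20 → (18, 'dacdccac')
  21 → (9, 'dbbddcaabdacdccac')
  22 → (13, 'dcaabdacdccac')
  23 → (21, 'dccac')
  24 → (5, 'dcccdbbddcaabdacdccac')
  25 → (12, 'ddcaabdacdccac')

SA = [15, 2, 16, 24, 19, 3, 10, 17, 11, 25, 14, 23, 22, 6, 7, 0, 8, 20, 4, 1, 18, 9, 13, 21, 5, 12]
[i] adj suffixes → lcp
  [1] 15/2 → 2 ('aa')
  [2] 2/16 → 1 ('a')
  [3] 16/24 → 1 ('a')
  [4] 24/19 → 2 ('ac')
  [5] 19/3 → 5 ('acdcc')
  [6] 3/10 → 0 ('')
  [7] 10/17 → 1 ('b')
  [8] 17/11 → 2 ('bd')
  [9] 11/25 → 0 ('')
  [10] 25/14 → 1 ('c')
  [11] 14/23 → 2 ('ca')
  [12] 23/22 → 1 ('c')
  [13] 22/6 → 2 ('cc')
  [14] 6/7 → 2 ('cc')
  [15] 7/0 → 1 ('c')
  [16] 0/8 → 2 ('cd')
  [17] 8/20 → 2 ('cd')
  [18] 20/4 → 4 ('cdcc')
  [19] 4/1 → 0 ('')
  [20] 1/18 → 2 ('da')
  [21] 18/9 → 1 ('d')
  [22] 9/13 → 1 ('d')
  [23] 13/21 → 2 ('dc')
  [24] 21/5 → 3 ('dcc')
  [25] 5/12 → 1 ('d')

n(n+1)/2 = 26·27/2 = 351
Σ LCP = 0 + 2 + 1 + 1 + 2 + 5 + 0 + 1 + 2 + 0 + 1 + 2 + 1 + 2 + 2 + 1 + 2 + 2 + 4 + 0 + 2 + 1 + 1 + 2 + 3 + 1 = 41
distinct = 351 − 41 = 310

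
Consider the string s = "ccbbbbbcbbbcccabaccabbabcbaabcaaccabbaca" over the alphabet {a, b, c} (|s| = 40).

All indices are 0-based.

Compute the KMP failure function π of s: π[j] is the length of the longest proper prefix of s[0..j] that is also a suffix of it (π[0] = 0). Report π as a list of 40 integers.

π[0] = 0
j=1 s[j]='c': π[1]=1 (border 'c')
j=2 s[j]='b': k: 1→0; π[2]=0 (border '')
j=3 s[j]='b': π[3]=0 (border '')
j=4 s[j]='b': π[4]=0 (border '')
j=5 s[j]='b': π[5]=0 (border '')
j=6 s[j]='b': π[6]=0 (border '')
j=7 s[j]='c': π[7]=1 (border 'c')
j=8 s[j]='b': k: 1→0; π[8]=0 (border '')
j=9 s[j]='b': π[9]=0 (border '')
j=10 s[j]='b': π[10]=0 (border '')
j=11 s[j]='c': π[11]=1 (border 'c')
j=12 s[j]='c': π[12]=2 (border 'cc')
j=13 s[j]='c': k: 2→1; π[13]=2 (border 'cc')
j=14 s[j]='a': k: 2→1→0; π[14]=0 (border '')
j=15 s[j]='b': π[15]=0 (border '')
j=16 s[j]='a': π[16]=0 (border '')
j=17 s[j]='c': π[17]=1 (border 'c')
j=18 s[j]='c': π[18]=2 (border 'cc')
j=19 s[j]='a': k: 2→1→0; π[19]=0 (border '')
j=20 s[j]='b': π[20]=0 (border '')
j=21 s[j]='b': π[21]=0 (border '')
j=22 s[j]='a': π[22]=0 (border '')
j=23 s[j]='b': π[23]=0 (border '')
j=24 s[j]='c': π[24]=1 (border 'c')
j=25 s[j]='b': k: 1→0; π[25]=0 (border '')
j=26 s[j]='a': π[26]=0 (border '')
j=27 s[j]='a': π[27]=0 (border '')
j=28 s[j]='b': π[28]=0 (border '')
j=29 s[j]='c': π[29]=1 (border 'c')
j=30 s[j]='a': k: 1→0; π[30]=0 (border '')
j=31 s[j]='a': π[31]=0 (border '')
j=32 s[j]='c': π[32]=1 (border 'c')
j=33 s[j]='c': π[33]=2 (border 'cc')
j=34 s[j]='a': k: 2→1→0; π[34]=0 (border '')
j=35 s[j]='b': π[35]=0 (border '')
j=36 s[j]='b': π[36]=0 (border '')
j=37 s[j]='a': π[37]=0 (border '')
j=38 s[j]='c': π[38]=1 (border 'c')
j=39 s[j]='a': k: 1→0; π[39]=0 (border '')

[0, 1, 0, 0, 0, 0, 0, 1, 0, 0, 0, 1, 2, 2, 0, 0, 0, 1, 2, 0, 0, 0, 0, 0, 1, 0, 0, 0, 0, 1, 0, 0, 1, 2, 0, 0, 0, 0, 1, 0]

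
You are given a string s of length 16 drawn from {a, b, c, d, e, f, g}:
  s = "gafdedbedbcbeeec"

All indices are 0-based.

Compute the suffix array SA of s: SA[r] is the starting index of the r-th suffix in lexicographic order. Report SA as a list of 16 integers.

[1, 9, 6, 11, 15, 10, 8, 5, 3, 14, 7, 4, 13, 12, 2, 0]

rank | idx | suffix
   0 |   1 | afdedbedbcbeeec
   1 |   9 | bcbeeec
   2 |   6 | bedbcbeeec
   3 |  11 | beeec
   4 |  15 | c
   5 |  10 | cbeeec
   6 |   8 | dbcbeeec
   7 |   5 | dbedbcbeeec
   8 |   3 | dedbedbcbeeec
   9 |  14 | ec
  10 |   7 | edbcbeeec
  11 |   4 | edbedbcbeeec
  12 |  13 | eec
  13 |  12 | eeec
  14 |   2 | fdedbedbcbeeec
  15 |   0 | gafdedbedbcbeeec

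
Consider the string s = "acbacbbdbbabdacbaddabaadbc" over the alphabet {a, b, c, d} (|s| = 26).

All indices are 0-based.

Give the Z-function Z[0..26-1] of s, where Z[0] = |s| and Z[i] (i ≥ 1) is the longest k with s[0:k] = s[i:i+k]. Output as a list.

[26, 0, 0, 3, 0, 0, 0, 0, 0, 0, 1, 0, 0, 4, 0, 0, 1, 0, 0, 1, 0, 1, 1, 0, 0, 0]

Z[0]=26
i=1: i≥r, start 0; Z[1]=0
i=2: i≥r, start 0; Z[2]=0
i=3: i≥r, start 0; Z[3]=3 scan→box=[3,6)
i=4: min(r-i=2, Z[1]=0)=0; Z[4]=0
i=5: min(r-i=1, Z[2]=0)=0; Z[5]=0
i=6: i≥r, start 0; Z[6]=0
i=7: i≥r, start 0; Z[7]=0
i=8: i≥r, start 0; Z[8]=0
i=9: i≥r, start 0; Z[9]=0
i=10: i≥r, start 0; Z[10]=1 scan→box=[10,11)
i=11: i≥r, start 0; Z[11]=0
i=12: i≥r, start 0; Z[12]=0
i=13: i≥r, start 0; Z[13]=4 scan→box=[13,17)
i=14: min(r-i=3, Z[1]=0)=0; Z[14]=0
i=15: min(r-i=2, Z[2]=0)=0; Z[15]=0
i=16: min(r-i=1, Z[3]=3)=1; Z[16]=1
i=17: i≥r, start 0; Z[17]=0
i=18: i≥r, start 0; Z[18]=0
i=19: i≥r, start 0; Z[19]=1 scan→box=[19,20)
i=20: i≥r, start 0; Z[20]=0
i=21: i≥r, start 0; Z[21]=1 scan→box=[21,22)
i=22: i≥r, start 0; Z[22]=1 scan→box=[22,23)
i=23: i≥r, start 0; Z[23]=0
i=24: i≥r, start 0; Z[24]=0
i=25: i≥r, start 0; Z[25]=0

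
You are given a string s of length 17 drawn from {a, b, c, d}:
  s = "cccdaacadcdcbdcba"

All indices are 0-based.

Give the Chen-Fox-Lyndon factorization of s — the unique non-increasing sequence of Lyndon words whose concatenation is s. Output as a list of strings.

emit factor 1: 'cccd' (i=0, period=4)
emit factor 2: 'aacadcdcbdcb' (i=4, period=12)
emit factor 3: 'a' (i=16, period=1)

["cccd", "aacadcdcbdcb", "a"]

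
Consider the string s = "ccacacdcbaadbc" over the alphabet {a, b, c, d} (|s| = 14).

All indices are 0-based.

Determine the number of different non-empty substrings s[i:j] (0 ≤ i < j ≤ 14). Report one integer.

sorted suffixes:
  #0 SA[0]=9  'aadbc'
  #1 SA[1]=2  'acacdcbaadbc'
  #2 SA[2]=4  'acdcbaadbc'
  #3 SA[3]=10  'adbc'
  #4 SA[4]=8  'baadbc'
  #5 SA[5]=12  'bc'
  #6 SA[6]=13  'c'
  #7 SA[7]=1  'cacacdcbaadbc'
  #8 SA[8]=3  'cacdcbaadbc'
  #9 SA[9]=7  'cbaadbc'
  #10 SA[10]=0  'ccacacdcbaadbc'
  #11 SA[11]=5  'cdcbaadbc'
  #12 SA[12]=11  'dbc'
  #13 SA[13]=6  'dcbaadbc'

SA = [9, 2, 4, 10, 8, 12, 13, 1, 3, 7, 0, 5, 11, 6]
rank  pair      lcp
   1  s[9:],s[2:]  1  'a'
   2  s[2:],s[4:]  2  'ac'
   3  s[4:],s[10:]  1  'a'
   4  s[10:],s[8:]  0  ''
   5  s[8:],s[12:]  1  'b'
   6  s[12:],s[13:]  0  ''
   7  s[13:],s[1:]  1  'c'
   8  s[1:],s[3:]  3  'cac'
   9  s[3:],s[7:]  1  'c'
  10  s[7:],s[0:]  1  'c'
  11  s[0:],s[5:]  1  'c'
  12  s[5:],s[11:]  0  ''
  13  s[11:],s[6:]  1  'd'

n(n+1)/2 = 14·15/2 = 105
Σ LCP = 0 + 1 + 2 + 1 + 0 + 1 + 0 + 1 + 3 + 1 + 1 + 1 + 0 + 1 = 13
distinct = 105 − 13 = 92

92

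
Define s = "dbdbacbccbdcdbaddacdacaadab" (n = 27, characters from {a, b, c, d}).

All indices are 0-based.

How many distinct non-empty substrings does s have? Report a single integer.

rank→(start, suffix):
  0 → (22, 'aadab')
  1 → (25, 'ab')
  2 → (20, 'acaadab')
  3 → (4, 'acbccbdcdbaddacdacaadab')
  4 → (17, 'acdacaadab')
  5 → (23, 'adab')
  6 → (14, 'addacdacaadab')
  7 → (26, 'b')
  8 → (3, 'bacbccbdcdbaddacdacaadab')
  9 → (13, 'baddacdacaadab')
  10 → (6, 'bccbdcdbaddacdacaadab')
  11 → (1, 'bdbacbccbdcdbaddacdacaadab')
  12 → (9, 'bdcdbaddacdacaadab')
  13 → (21, 'caadab')
  14 → (5, 'cbccbdcdbaddacdacaadab')
  15 → (8, 'cbdcdbaddacdacaadab')
  16 → (7, 'ccbdcdbaddacdacaadab')
  17 → (18, 'cdacaadab')
  18 → (11, 'cdbaddacdacaadab')
  19 → (24, 'dab')
  20 → (19, 'dacaadab')
  21 → (16, 'dacdacaadab')
  22 → (2, 'dbacbccbdcdbaddacdacaadab')
  23 → (12, 'dbaddacdacaadab')
  24 → (0, 'dbdbacbccbdcdbaddacdacaadab')
  25 → (10, 'dcdbaddacdacaadab')
  26 → (15, 'ddacdacaadab')

SA = [22, 25, 20, 4, 17, 23, 14, 26, 3, 13, 6, 1, 9, 21, 5, 8, 7, 18, 11, 24, 19, 16, 2, 12, 0, 10, 15]
i: (SA[i-1],SA[i]) lcp shared
  1: (22,25) 1 'a'
  2: (25,20) 1 'a'
  3: (20,4) 2 'ac'
  4: (4,17) 2 'ac'
  5: (17,23) 1 'a'
  6: (23,14) 2 'ad'
  7: (14,26) 0 ''
  8: (26,3) 1 'b'
  9: (3,13) 2 'ba'
  10: (13,6) 1 'b'
  11: (6,1) 1 'b'
  12: (1,9) 2 'bd'
  13: (9,21) 0 ''
  14: (21,5) 1 'c'
  15: (5,8) 2 'cb'
  16: (8,7) 1 'c'
  17: (7,18) 1 'c'
  18: (18,11) 2 'cd'
  19: (11,24) 0 ''
  20: (24,19) 2 'da'
  21: (19,16) 3 'dac'
  22: (16,2) 1 'd'
  23: (2,12) 3 'dba'
  24: (12,0) 2 'db'
  25: (0,10) 1 'd'
  26: (10,15) 1 'd'

n(n+1)/2 = 27·28/2 = 378
Σ LCP = 0 + 1 + 1 + 2 + 2 + 1 + 2 + 0 + 1 + 2 + 1 + 1 + 2 + 0 + 1 + 2 + 1 + 1 + 2 + 0 + 2 + 3 + 1 + 3 + 2 + 1 + 1 = 36
distinct = 378 − 36 = 342

342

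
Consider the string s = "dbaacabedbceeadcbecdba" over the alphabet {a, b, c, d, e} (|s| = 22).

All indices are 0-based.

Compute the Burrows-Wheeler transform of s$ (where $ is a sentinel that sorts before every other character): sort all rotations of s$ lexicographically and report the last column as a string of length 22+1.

abbcaedddcaadebc$eaebbc

rank  rotation                 last
    0  $dbaacabedbceeadcbecdba  a
    1  a$dbaacabedbceeadcbecdb  b
    2  aacabedbceeadcbecdba$db  b
    3  abedbceeadcbecdba$dbaac  c
    4  acabedbceeadcbecdba$dba  a
    5  adcbecdba$dbaacabedbcee  e
    6  ba$dbaacabedbceeadcbecd  d
    7  baacabedbceeadcbecdba$d  d
    8  bceeadcbecdba$dbaacabed  d
    9  becdba$dbaacabedbceeadc  c
   10  bedbceeadcbecdba$dbaaca  a
   11  cabedbceeadcbecdba$dbaa  a
   12  cbecdba$dbaacabedbceead  d
   13  cdba$dbaacabedbceeadcbe  e
   14  ceeadcbecdba$dbaacabedb  b
   15  dba$dbaacabedbceeadcbec  c
   16  dbaacabedbceeadcbecdba$  $
   17  dbceeadcbecdba$dbaacabe  e
   18  dcbecdba$dbaacabedbceea  a
   19  eadcbecdba$dbaacabedbce  e
   20  ecdba$dbaacabedbceeadcb  b
   21  edbceeadcbecdba$dbaacab  b
   22  eeadcbecdba$dbaacabedbc  c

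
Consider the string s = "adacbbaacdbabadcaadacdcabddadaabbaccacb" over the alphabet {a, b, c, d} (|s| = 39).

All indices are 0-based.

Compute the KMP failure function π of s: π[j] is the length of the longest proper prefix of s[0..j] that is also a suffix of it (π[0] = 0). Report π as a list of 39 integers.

[0, 0, 1, 0, 0, 0, 1, 1, 0, 0, 0, 1, 0, 1, 2, 0, 1, 1, 2, 3, 4, 0, 0, 1, 0, 0, 0, 1, 2, 3, 1, 0, 0, 1, 0, 0, 1, 0, 0]

π[0] = 0
j=1 s[j]='d': π[1]=0 (border '')
j=2 s[j]='a': π[2]=1 (border 'a')
j=3 s[j]='c': k: 1→0; π[3]=0 (border '')
j=4 s[j]='b': π[4]=0 (border '')
j=5 s[j]='b': π[5]=0 (border '')
j=6 s[j]='a': π[6]=1 (border 'a')
j=7 s[j]='a': k: 1→0; π[7]=1 (border 'a')
j=8 s[j]='c': k: 1→0; π[8]=0 (border '')
j=9 s[j]='d': π[9]=0 (border '')
j=10 s[j]='b': π[10]=0 (border '')
j=11 s[j]='a': π[11]=1 (border 'a')
j=12 s[j]='b': k: 1→0; π[12]=0 (border '')
j=13 s[j]='a': π[13]=1 (border 'a')
j=14 s[j]='d': π[14]=2 (border 'ad')
j=15 s[j]='c': k: 2→0; π[15]=0 (border '')
j=16 s[j]='a': π[16]=1 (border 'a')
j=17 s[j]='a': k: 1→0; π[17]=1 (border 'a')
j=18 s[j]='d': π[18]=2 (border 'ad')
j=19 s[j]='a': π[19]=3 (border 'ada')
j=20 s[j]='c': π[20]=4 (border 'adac')
j=21 s[j]='d': k: 4→0; π[21]=0 (border '')
j=22 s[j]='c': π[22]=0 (border '')
j=23 s[j]='a': π[23]=1 (border 'a')
j=24 s[j]='b': k: 1→0; π[24]=0 (border '')
j=25 s[j]='d': π[25]=0 (border '')
j=26 s[j]='d': π[26]=0 (border '')
j=27 s[j]='a': π[27]=1 (border 'a')
j=28 s[j]='d': π[28]=2 (border 'ad')
j=29 s[j]='a': π[29]=3 (border 'ada')
j=30 s[j]='a': k: 3→1→0; π[30]=1 (border 'a')
j=31 s[j]='b': k: 1→0; π[31]=0 (border '')
j=32 s[j]='b': π[32]=0 (border '')
j=33 s[j]='a': π[33]=1 (border 'a')
j=34 s[j]='c': k: 1→0; π[34]=0 (border '')
j=35 s[j]='c': π[35]=0 (border '')
j=36 s[j]='a': π[36]=1 (border 'a')
j=37 s[j]='c': k: 1→0; π[37]=0 (border '')
j=38 s[j]='b': π[38]=0 (border '')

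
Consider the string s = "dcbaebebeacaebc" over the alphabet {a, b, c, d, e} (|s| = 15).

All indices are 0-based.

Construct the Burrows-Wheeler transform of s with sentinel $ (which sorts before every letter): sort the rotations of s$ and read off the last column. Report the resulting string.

cecbceeebad$baba

rank  rotation          last
    0  $dcbaebebeacaebc  c
    1  acaebc$dcbaebebe  e
    2  aebc$dcbaebebeac  c
    3  aebebeacaebc$dcb  b
    4  baebebeacaebc$dc  c
    5  bc$dcbaebebeacae  e
    6  beacaebc$dcbaebe  e
    7  bebeacaebc$dcbae  e
    8  c$dcbaebebeacaeb  b
    9  caebc$dcbaebebea  a
   10  cbaebebeacaebc$d  d
   11  dcbaebebeacaebc$  $
   12  eacaebc$dcbaebeb  b
   13  ebc$dcbaebebeaca  a
   14  ebeacaebc$dcbaeb  b
   15  ebebeacaebc$dcba  a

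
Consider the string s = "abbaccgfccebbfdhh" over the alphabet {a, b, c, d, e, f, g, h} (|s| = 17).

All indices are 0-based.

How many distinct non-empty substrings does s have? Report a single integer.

sorted suffixes:
  #0 SA[0]=0  'abbaccgfccebbfdhh'
  #1 SA[1]=3  'accgfccebbfdhh'
  #2 SA[2]=2  'baccgfccebbfdhh'
  #3 SA[3]=1  'bbaccgfccebbfdhh'
  #4 SA[4]=11  'bbfdhh'
  #5 SA[5]=12  'bfdhh'
  #6 SA[6]=8  'ccebbfdhh'
  #7 SA[7]=4  'ccgfccebbfdhh'
  #8 SA[8]=9  'cebbfdhh'
  #9 SA[9]=5  'cgfccebbfdhh'
  #10 SA[10]=14  'dhh'
  #11 SA[11]=10  'ebbfdhh'
  #12 SA[12]=7  'fccebbfdhh'
  #13 SA[13]=13  'fdhh'
  #14 SA[14]=6  'gfccebbfdhh'
  #15 SA[15]=16  'h'
  #16 SA[16]=15  'hh'

SA = [0, 3, 2, 1, 11, 12, 8, 4, 9, 5, 14, 10, 7, 13, 6, 16, 15]
i: (SA[i-1],SA[i]) lcp shared
  1: (0,3) 1 'a'
  2: (3,2) 0 ''
  3: (2,1) 1 'b'
  4: (1,11) 2 'bb'
  5: (11,12) 1 'b'
  6: (12,8) 0 ''
  7: (8,4) 2 'cc'
  8: (4,9) 1 'c'
  9: (9,5) 1 'c'
  10: (5,14) 0 ''
  11: (14,10) 0 ''
  12: (10,7) 0 ''
  13: (7,13) 1 'f'
  14: (13,6) 0 ''
  15: (6,16) 0 ''
  16: (16,15) 1 'h'

n(n+1)/2 = 17·18/2 = 153
Σ LCP = 0 + 1 + 0 + 1 + 2 + 1 + 0 + 2 + 1 + 1 + 0 + 0 + 0 + 1 + 0 + 0 + 1 = 11
distinct = 153 − 11 = 142

142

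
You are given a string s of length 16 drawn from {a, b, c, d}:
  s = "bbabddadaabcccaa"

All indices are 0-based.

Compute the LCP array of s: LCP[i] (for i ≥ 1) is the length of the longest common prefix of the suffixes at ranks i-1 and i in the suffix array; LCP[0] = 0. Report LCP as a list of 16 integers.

[0, 1, 2, 1, 2, 1, 0, 1, 1, 1, 0, 1, 2, 0, 2, 1]

rank→(start, suffix):
  0 → (15, 'a')
  1 → (14, 'aa')
  2 → (8, 'aabcccaa')
  3 → (9, 'abcccaa')
  4 → (2, 'abddadaabcccaa')
  5 → (6, 'adaabcccaa')
  6 → (1, 'babddadaabcccaa')
  7 → (0, 'bbabddadaabcccaa')
  8 → (10, 'bcccaa')
  9 → (3, 'bddadaabcccaa')
  10 → (13, 'caa')
  11 → (12, 'ccaa')
  12 → (11, 'cccaa')
  13 → (7, 'daabcccaa')
  14 → (5, 'dadaabcccaa')
  15 → (4, 'ddadaabcccaa')

SA = [15, 14, 8, 9, 2, 6, 1, 0, 10, 3, 13, 12, 11, 7, 5, 4]
i: (SA[i-1],SA[i]) lcp shared
  1: (15,14) 1 'a'
  2: (14,8) 2 'aa'
  3: (8,9) 1 'a'
  4: (9,2) 2 'ab'
  5: (2,6) 1 'a'
  6: (6,1) 0 ''
  7: (1,0) 1 'b'
  8: (0,10) 1 'b'
  9: (10,3) 1 'b'
  10: (3,13) 0 ''
  11: (13,12) 1 'c'
  12: (12,11) 2 'cc'
  13: (11,7) 0 ''
  14: (7,5) 2 'da'
  15: (5,4) 1 'd'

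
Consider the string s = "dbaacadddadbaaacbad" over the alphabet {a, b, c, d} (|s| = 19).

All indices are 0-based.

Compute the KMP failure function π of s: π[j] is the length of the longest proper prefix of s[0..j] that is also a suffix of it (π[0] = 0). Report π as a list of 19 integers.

π[0] = 0
j=1 s[j]='b': π[1]=0 (border '')
j=2 s[j]='a': π[2]=0 (border '')
j=3 s[j]='a': π[3]=0 (border '')
j=4 s[j]='c': π[4]=0 (border '')
j=5 s[j]='a': π[5]=0 (border '')
j=6 s[j]='d': π[6]=1 (border 'd')
j=7 s[j]='d': k: 1→0; π[7]=1 (border 'd')
j=8 s[j]='d': k: 1→0; π[8]=1 (border 'd')
j=9 s[j]='a': k: 1→0; π[9]=0 (border '')
j=10 s[j]='d': π[10]=1 (border 'd')
j=11 s[j]='b': π[11]=2 (border 'db')
j=12 s[j]='a': π[12]=3 (border 'dba')
j=13 s[j]='a': π[13]=4 (border 'dbaa')
j=14 s[j]='a': k: 4→0; π[14]=0 (border '')
j=15 s[j]='c': π[15]=0 (border '')
j=16 s[j]='b': π[16]=0 (border '')
j=17 s[j]='a': π[17]=0 (border '')
j=18 s[j]='d': π[18]=1 (border 'd')

[0, 0, 0, 0, 0, 0, 1, 1, 1, 0, 1, 2, 3, 4, 0, 0, 0, 0, 1]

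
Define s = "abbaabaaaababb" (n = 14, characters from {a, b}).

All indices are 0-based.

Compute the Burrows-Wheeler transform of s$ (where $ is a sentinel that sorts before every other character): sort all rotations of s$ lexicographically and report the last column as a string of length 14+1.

rank  rotation         last
    0  $abbaabaaaababb  b
    1  aaaababb$abbaab  b
    2  aaababb$abbaaba  a
    3  aabaaaababb$abb  b
    4  aababb$abbaabaa  a
    5  abaaaababb$abba  a
    6  ababb$abbaabaaa  a
    7  abb$abbaabaaaab  b
    8  abbaabaaaababb$  $
    9  b$abbaabaaaabab  b
   10  baaaababb$abbaa  a
   11  baabaaaababb$ab  b
   12  babb$abbaabaaaa  a
   13  bb$abbaabaaaaba  a
   14  bbaabaaaababb$a  a

bbabaaab$babaaa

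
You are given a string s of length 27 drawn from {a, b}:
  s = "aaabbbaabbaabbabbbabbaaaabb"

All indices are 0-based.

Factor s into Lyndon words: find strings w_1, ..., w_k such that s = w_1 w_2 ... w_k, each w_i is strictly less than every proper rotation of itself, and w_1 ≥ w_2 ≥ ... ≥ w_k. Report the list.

["aaabbbaabbaabbabbbabb", "aaaabb"]

emit factor 1: 'aaabbbaabbaabbabbbabb' (i=0, period=21)
emit factor 2: 'aaaabb' (i=21, period=6)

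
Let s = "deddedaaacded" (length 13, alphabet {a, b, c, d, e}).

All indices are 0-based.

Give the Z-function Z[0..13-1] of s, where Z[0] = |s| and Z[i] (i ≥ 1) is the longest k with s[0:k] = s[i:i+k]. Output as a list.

Z[0]=13
i=1: fresh scan; Z[1]=0
i=2: fresh scan; Z[2]=1 scan→box=[2,3)
i=3: fresh scan; Z[3]=3 scan→box=[3,6)
i=4: min(r-i=2, Z[1]=0)=0; Z[4]=0
i=5: min(r-i=1, Z[2]=1)=1; Z[5]=1
i=6: fresh scan; Z[6]=0
i=7: fresh scan; Z[7]=0
i=8: fresh scan; Z[8]=0
i=9: fresh scan; Z[9]=0
i=10: fresh scan; Z[10]=3 scan→box=[10,13)
i=11: min(r-i=2, Z[1]=0)=0; Z[11]=0
i=12: min(r-i=1, Z[2]=1)=1; Z[12]=1

[13, 0, 1, 3, 0, 1, 0, 0, 0, 0, 3, 0, 1]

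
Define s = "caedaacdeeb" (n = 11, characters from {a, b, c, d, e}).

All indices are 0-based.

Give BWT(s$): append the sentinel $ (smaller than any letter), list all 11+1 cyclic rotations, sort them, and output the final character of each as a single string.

bdace$aecead

rank  rotation      last
    0  $caedaacdeeb  b
    1  aacdeeb$caed  d
    2  acdeeb$caeda  a
    3  aedaacdeeb$c  c
    4  b$caedaacdee  e
    5  caedaacdeeb$  $
    6  cdeeb$caedaa  a
    7  daacdeeb$cae  e
    8  deeb$caedaac  c
    9  eb$caedaacde  e
   10  edaacdeeb$ca  a
   11  eeb$caedaacd  d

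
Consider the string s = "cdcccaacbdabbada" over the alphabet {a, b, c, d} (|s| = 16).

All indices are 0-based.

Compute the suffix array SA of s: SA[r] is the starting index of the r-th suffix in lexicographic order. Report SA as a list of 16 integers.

sorted suffixes:
  #0 SA[0]=15  'a'
  #1 SA[1]=5  'aacbdabbada'
  #2 SA[2]=10  'abbada'
  #3 SA[3]=6  'acbdabbada'
  #4 SA[4]=13  'ada'
  #5 SA[5]=12  'bada'
  #6 SA[6]=11  'bbada'
  #7 SA[7]=8  'bdabbada'
  #8 SA[8]=4  'caacbdabbada'
  #9 SA[9]=7  'cbdabbada'
  #10 SA[10]=3  'ccaacbdabbada'
  #11 SA[11]=2  'cccaacbdabbada'
  #12 SA[12]=0  'cdcccaacbdabbada'
  #13 SA[13]=14  'da'
  #14 SA[14]=9  'dabbada'
  #15 SA[15]=1  'dcccaacbdabbada'

[15, 5, 10, 6, 13, 12, 11, 8, 4, 7, 3, 2, 0, 14, 9, 1]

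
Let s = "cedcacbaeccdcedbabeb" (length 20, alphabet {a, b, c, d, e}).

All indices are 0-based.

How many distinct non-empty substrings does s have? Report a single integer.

190

rank | idx | suffix
   0 |  16 | abeb
   1 |   4 | acbaeccdcedbabeb
   2 |   7 | aeccdcedbabeb
   3 |  19 | b
   4 |  15 | babeb
   5 |   6 | baeccdcedbabeb
   6 |  17 | beb
   7 |   3 | cacbaeccdcedbabeb
   8 |   5 | cbaeccdcedbabeb
   9 |   9 | ccdcedbabeb
  10 |  10 | cdcedbabeb
  11 |  12 | cedbabeb
  12 |   0 | cedcacbaeccdcedbabeb
  13 |  14 | dbabeb
  14 |   2 | dcacbaeccdcedbabeb
  15 |  11 | dcedbabeb
  16 |  18 | eb
  17 |   8 | eccdcedbabeb
  18 |  13 | edbabeb
  19 |   1 | edcacbaeccdcedbabeb

SA = [16, 4, 7, 19, 15, 6, 17, 3, 5, 9, 10, 12, 0, 14, 2, 11, 18, 8, 13, 1]
[i] adj suffixes → lcp
  [1] 16/4 → 1 ('a')
  [2] 4/7 → 1 ('a')
  [3] 7/19 → 0 ('')
  [4] 19/15 → 1 ('b')
  [5] 15/6 → 2 ('ba')
  [6] 6/17 → 1 ('b')
  [7] 17/3 → 0 ('')
  [8] 3/5 → 1 ('c')
  [9] 5/9 → 1 ('c')
  [10] 9/10 → 1 ('c')
  [11] 10/12 → 1 ('c')
  [12] 12/0 → 3 ('ced')
  [13] 0/14 → 0 ('')
  [14] 14/2 → 1 ('d')
  [15] 2/11 → 2 ('dc')
  [16] 11/18 → 0 ('')
  [17] 18/8 → 1 ('e')
  [18] 8/13 → 1 ('e')
  [19] 13/1 → 2 ('ed')

n(n+1)/2 = 20·21/2 = 210
Σ LCP = 0 + 1 + 1 + 0 + 1 + 2 + 1 + 0 + 1 + 1 + 1 + 1 + 3 + 0 + 1 + 2 + 0 + 1 + 1 + 2 = 20
distinct = 210 − 20 = 190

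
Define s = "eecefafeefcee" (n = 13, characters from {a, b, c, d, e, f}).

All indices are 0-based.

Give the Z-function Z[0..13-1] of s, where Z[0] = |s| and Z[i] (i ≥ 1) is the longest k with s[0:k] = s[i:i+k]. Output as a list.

[13, 1, 0, 1, 0, 0, 0, 2, 1, 0, 0, 2, 1]

Z[0]=13
i=1: fresh scan; Z[1]=1 grow→box=[1,2)
i=2: fresh scan; Z[2]=0
i=3: fresh scan; Z[3]=1 grow→box=[3,4)
i=4: fresh scan; Z[4]=0
i=5: fresh scan; Z[5]=0
i=6: fresh scan; Z[6]=0
i=7: fresh scan; Z[7]=2 grow→box=[7,9)
i=8: min(r-i=1, Z[1]=1)=1; Z[8]=1
i=9: fresh scan; Z[9]=0
i=10: fresh scan; Z[10]=0
i=11: fresh scan; Z[11]=2 grow→box=[11,13)
i=12: min(r-i=1, Z[1]=1)=1; Z[12]=1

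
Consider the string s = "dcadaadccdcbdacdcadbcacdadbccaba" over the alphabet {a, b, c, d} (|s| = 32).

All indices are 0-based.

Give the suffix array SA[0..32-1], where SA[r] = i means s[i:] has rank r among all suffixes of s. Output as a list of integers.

[31, 4, 29, 21, 13, 2, 17, 24, 5, 30, 19, 26, 11, 28, 20, 1, 16, 10, 27, 7, 22, 14, 8, 3, 12, 23, 18, 25, 0, 15, 9, 6]

rank | idx | suffix
   0 |  31 | a
   1 |   4 | aadccdcbdacdcadbcacdadbccaba
   2 |  29 | aba
   3 |  21 | acdadbccaba
   4 |  13 | acdcadbcacdadbccaba
   5 |   2 | adaadccdcbdacdcadbcacdadbccaba
   6 |  17 | adbcacdadbccaba
   7 |  24 | adbccaba
   8 |   5 | adccdcbdacdcadbcacdadbccaba
   9 |  30 | ba
  10 |  19 | bcacdadbccaba
  11 |  26 | bccaba
  12 |  11 | bdacdcadbcacdadbccaba
  13 |  28 | caba
  14 |  20 | cacdadbccaba
  15 |   1 | cadaadccdcbdacdcadbcacdadbccaba
  16 |  16 | cadbcacdadbccaba
  17 |  10 | cbdacdcadbcacdadbccaba
  18 |  27 | ccaba
  19 |   7 | ccdcbdacdcadbcacdadbccaba
  20 |  22 | cdadbccaba
  21 |  14 | cdcadbcacdadbccaba
  22 |   8 | cdcbdacdcadbcacdadbccaba
  23 |   3 | daadccdcbdacdcadbcacdadbccaba
  24 |  12 | dacdcadbcacdadbccaba
  25 |  23 | dadbccaba
  26 |  18 | dbcacdadbccaba
  27 |  25 | dbccaba
  28 |   0 | dcadaadccdcbdacdcadbcacdadbccaba
  29 |  15 | dcadbcacdadbccaba
  30 |   9 | dcbdacdcadbcacdadbccaba
  31 |   6 | dccdcbdacdcadbcacdadbccaba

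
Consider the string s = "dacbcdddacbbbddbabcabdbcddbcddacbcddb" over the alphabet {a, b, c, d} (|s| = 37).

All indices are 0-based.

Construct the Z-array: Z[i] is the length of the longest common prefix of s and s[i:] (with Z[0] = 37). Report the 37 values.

Z[0]=37
i=1: fresh scan; Z[1]=0
i=2: fresh scan; Z[2]=0
i=3: fresh scan; Z[3]=0
i=4: fresh scan; Z[4]=0
i=5: fresh scan; Z[5]=1 extend→box=[5,6)
i=6: fresh scan; Z[6]=1 extend→box=[6,7)
i=7: fresh scan; Z[7]=4 extend→box=[7,11)
i=8: min(r-i=3, Z[1]=0)=0; Z[8]=0
i=9: min(r-i=2, Z[2]=0)=0; Z[9]=0
i=10: min(r-i=1, Z[3]=0)=0; Z[10]=0
i=11: fresh scan; Z[11]=0
i=12: fresh scan; Z[12]=0
i=13: fresh scan; Z[13]=1 extend→box=[13,14)
i=14: fresh scan; Z[14]=1 extend→box=[14,15)
i=15: fresh scan; Z[15]=0
i=16: fresh scan; Z[16]=0
i=17: fresh scan; Z[17]=0
i=18: fresh scan; Z[18]=0
i=19: fresh scan; Z[19]=0
i=20: fresh scan; Z[20]=0
i=21: fresh scan; Z[21]=1 extend→box=[21,22)
i=22: fresh scan; Z[22]=0
i=23: fresh scan; Z[23]=0
i=24: fresh scan; Z[24]=1 extend→box=[24,25)
i=25: fresh scan; Z[25]=1 extend→box=[25,26)
i=26: fresh scan; Z[26]=0
i=27: fresh scan; Z[27]=0
i=28: fresh scan; Z[28]=1 extend→box=[28,29)
i=29: fresh scan; Z[29]=7 extend→box=[29,36)
i=30: min(r-i=6, Z[1]=0)=0; Z[30]=0
i=31: min(r-i=5, Z[2]=0)=0; Z[31]=0
i=32: min(r-i=4, Z[3]=0)=0; Z[32]=0
i=33: min(r-i=3, Z[4]=0)=0; Z[33]=0
i=34: min(r-i=2, Z[5]=1)=1; Z[34]=1
i=35: min(r-i=1, Z[6]=1)=1; Z[35]=1
i=36: fresh scan; Z[36]=0

[37, 0, 0, 0, 0, 1, 1, 4, 0, 0, 0, 0, 0, 1, 1, 0, 0, 0, 0, 0, 0, 1, 0, 0, 1, 1, 0, 0, 1, 7, 0, 0, 0, 0, 1, 1, 0]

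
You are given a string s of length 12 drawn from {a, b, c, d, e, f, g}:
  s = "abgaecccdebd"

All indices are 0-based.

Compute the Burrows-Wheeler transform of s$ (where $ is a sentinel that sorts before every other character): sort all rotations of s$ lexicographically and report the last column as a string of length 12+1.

rank  rotation       last
    0  $abgaecccdebd  d
    1  abgaecccdebd$  $
    2  aecccdebd$abg  g
    3  bd$abgaecccde  e
    4  bgaecccdebd$a  a
    5  cccdebd$abgae  e
    6  ccdebd$abgaec  c
    7  cdebd$abgaecc  c
    8  d$abgaecccdeb  b
    9  debd$abgaeccc  c
   10  ebd$abgaecccd  d
   11  ecccdebd$abga  a
   12  gaecccdebd$ab  b

d$geaeccbcdab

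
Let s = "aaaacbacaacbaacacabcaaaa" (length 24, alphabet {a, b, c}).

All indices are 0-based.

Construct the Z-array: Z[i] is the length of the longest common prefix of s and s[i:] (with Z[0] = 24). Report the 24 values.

[24, 3, 2, 1, 0, 0, 1, 0, 2, 1, 0, 0, 2, 1, 0, 1, 0, 1, 0, 0, 4, 3, 2, 1]

Z[0]=24
i=1: fresh scan; Z[1]=3 scan→box=[1,4)
i=2: min(r-i=2, Z[1]=3)=2; Z[2]=2
i=3: min(r-i=1, Z[2]=2)=1; Z[3]=1
i=4: fresh scan; Z[4]=0
i=5: fresh scan; Z[5]=0
i=6: fresh scan; Z[6]=1 scan→box=[6,7)
i=7: fresh scan; Z[7]=0
i=8: fresh scan; Z[8]=2 scan→box=[8,10)
i=9: min(r-i=1, Z[1]=3)=1; Z[9]=1
i=10: fresh scan; Z[10]=0
i=11: fresh scan; Z[11]=0
i=12: fresh scan; Z[12]=2 scan→box=[12,14)
i=13: min(r-i=1, Z[1]=3)=1; Z[13]=1
i=14: fresh scan; Z[14]=0
i=15: fresh scan; Z[15]=1 scan→box=[15,16)
i=16: fresh scan; Z[16]=0
i=17: fresh scan; Z[17]=1 scan→box=[17,18)
i=18: fresh scan; Z[18]=0
i=19: fresh scan; Z[19]=0
i=20: fresh scan; Z[20]=4 scan→box=[20,24)
i=21: min(r-i=3, Z[1]=3)=3; Z[21]=3
i=22: min(r-i=2, Z[2]=2)=2; Z[22]=2
i=23: min(r-i=1, Z[3]=1)=1; Z[23]=1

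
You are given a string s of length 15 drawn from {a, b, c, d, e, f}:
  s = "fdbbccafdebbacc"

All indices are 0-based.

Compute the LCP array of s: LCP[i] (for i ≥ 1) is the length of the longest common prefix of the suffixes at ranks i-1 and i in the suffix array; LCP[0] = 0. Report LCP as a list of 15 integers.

rank→(start, suffix):
  0 → (12, 'acc')
  1 → (6, 'afdebbacc')
  2 → (11, 'bacc')
  3 → (10, 'bbacc')
  4 → (2, 'bbccafdebbacc')
  5 → (3, 'bccafdebbacc')
  6 → (14, 'c')
  7 → (5, 'cafdebbacc')
  8 → (13, 'cc')
  9 → (4, 'ccafdebbacc')
  10 → (1, 'dbbccafdebbacc')
  11 → (8, 'debbacc')
  12 → (9, 'ebbacc')
  13 → (0, 'fdbbccafdebbacc')
  14 → (7, 'fdebbacc')

SA = [12, 6, 11, 10, 2, 3, 14, 5, 13, 4, 1, 8, 9, 0, 7]
i: (SA[i-1],SA[i]) lcp shared
  1: (12,6) 1 'a'
  2: (6,11) 0 ''
  3: (11,10) 1 'b'
  4: (10,2) 2 'bb'
  5: (2,3) 1 'b'
  6: (3,14) 0 ''
  7: (14,5) 1 'c'
  8: (5,13) 1 'c'
  9: (13,4) 2 'cc'
  10: (4,1) 0 ''
  11: (1,8) 1 'd'
  12: (8,9) 0 ''
  13: (9,0) 0 ''
  14: (0,7) 2 'fd'

[0, 1, 0, 1, 2, 1, 0, 1, 1, 2, 0, 1, 0, 0, 2]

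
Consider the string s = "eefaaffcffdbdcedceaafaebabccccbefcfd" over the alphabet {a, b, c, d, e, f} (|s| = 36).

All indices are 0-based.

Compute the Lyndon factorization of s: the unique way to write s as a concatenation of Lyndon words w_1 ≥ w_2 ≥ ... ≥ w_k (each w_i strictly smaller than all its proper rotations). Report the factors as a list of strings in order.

emit factor 1: 'eef' (i=0, period=3)
emit factor 2: 'aaffcffdbdcedce' (i=3, period=15)
emit factor 3: 'aafaebabccccbefcfd' (i=18, period=18)

["eef", "aaffcffdbdcedce", "aafaebabccccbefcfd"]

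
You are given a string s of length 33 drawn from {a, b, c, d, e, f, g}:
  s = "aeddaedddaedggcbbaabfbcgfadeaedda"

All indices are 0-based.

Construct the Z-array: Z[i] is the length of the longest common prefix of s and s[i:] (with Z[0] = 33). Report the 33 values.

[33, 0, 0, 0, 4, 0, 0, 0, 0, 3, 0, 0, 0, 0, 0, 0, 0, 1, 1, 0, 0, 0, 0, 0, 0, 1, 0, 0, 5, 0, 0, 0, 1]

Z[0]=33
i=1: outside box; Z[1]=0
i=2: outside box; Z[2]=0
i=3: outside box; Z[3]=0
i=4: outside box; Z[4]=4 grow→box=[4,8)
i=5: min(r-i=3, Z[1]=0)=0; Z[5]=0
i=6: min(r-i=2, Z[2]=0)=0; Z[6]=0
i=7: min(r-i=1, Z[3]=0)=0; Z[7]=0
i=8: outside box; Z[8]=0
i=9: outside box; Z[9]=3 grow→box=[9,12)
i=10: min(r-i=2, Z[1]=0)=0; Z[10]=0
i=11: min(r-i=1, Z[2]=0)=0; Z[11]=0
i=12: outside box; Z[12]=0
i=13: outside box; Z[13]=0
i=14: outside box; Z[14]=0
i=15: outside box; Z[15]=0
i=16: outside box; Z[16]=0
i=17: outside box; Z[17]=1 grow→box=[17,18)
i=18: outside box; Z[18]=1 grow→box=[18,19)
i=19: outside box; Z[19]=0
i=20: outside box; Z[20]=0
i=21: outside box; Z[21]=0
i=22: outside box; Z[22]=0
i=23: outside box; Z[23]=0
i=24: outside box; Z[24]=0
i=25: outside box; Z[25]=1 grow→box=[25,26)
i=26: outside box; Z[26]=0
i=27: outside box; Z[27]=0
i=28: outside box; Z[28]=5 grow→box=[28,33)
i=29: min(r-i=4, Z[1]=0)=0; Z[29]=0
i=30: min(r-i=3, Z[2]=0)=0; Z[30]=0
i=31: min(r-i=2, Z[3]=0)=0; Z[31]=0
i=32: min(r-i=1, Z[4]=4)=1; Z[32]=1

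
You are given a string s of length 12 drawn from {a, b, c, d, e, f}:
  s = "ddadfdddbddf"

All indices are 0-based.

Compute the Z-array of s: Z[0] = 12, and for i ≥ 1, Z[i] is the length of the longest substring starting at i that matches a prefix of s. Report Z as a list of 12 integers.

[12, 1, 0, 1, 0, 2, 2, 1, 0, 2, 1, 0]

Z[0]=12
i=1: fresh scan; Z[1]=1 scan→box=[1,2)
i=2: fresh scan; Z[2]=0
i=3: fresh scan; Z[3]=1 scan→box=[3,4)
i=4: fresh scan; Z[4]=0
i=5: fresh scan; Z[5]=2 scan→box=[5,7)
i=6: min(r-i=1, Z[1]=1)=1; Z[6]=2 scan→box=[6,8)
i=7: min(r-i=1, Z[1]=1)=1; Z[7]=1
i=8: fresh scan; Z[8]=0
i=9: fresh scan; Z[9]=2 scan→box=[9,11)
i=10: min(r-i=1, Z[1]=1)=1; Z[10]=1
i=11: fresh scan; Z[11]=0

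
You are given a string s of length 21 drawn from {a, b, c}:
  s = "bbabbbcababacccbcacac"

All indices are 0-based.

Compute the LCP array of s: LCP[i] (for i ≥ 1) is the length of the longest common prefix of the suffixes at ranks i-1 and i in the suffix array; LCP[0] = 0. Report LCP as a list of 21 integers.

[0, 3, 2, 1, 2, 2, 0, 3, 2, 1, 2, 2, 1, 3, 0, 1, 2, 3, 1, 1, 2]

rank | idx | suffix
   0 |   7 | ababacccbcacac
   1 |   9 | abacccbcacac
   2 |   2 | abbbcababacccbcacac
   3 |  19 | ac
   4 |  17 | acac
   5 |  11 | acccbcacac
   6 |   8 | babacccbcacac
   7 |   1 | babbbcababacccbcacac
   8 |  10 | bacccbcacac
   9 |   0 | bbabbbcababacccbcacac
  10 |   3 | bbbcababacccbcacac
  11 |   4 | bbcababacccbcacac
  12 |   5 | bcababacccbcacac
  13 |  15 | bcacac
  14 |  20 | c
  15 |   6 | cababacccbcacac
  16 |  18 | cac
  17 |  16 | cacac
  18 |  14 | cbcacac
  19 |  13 | ccbcacac
  20 |  12 | cccbcacac

SA = [7, 9, 2, 19, 17, 11, 8, 1, 10, 0, 3, 4, 5, 15, 20, 6, 18, 16, 14, 13, 12]
i: (SA[i-1],SA[i]) lcp shared
  1: (7,9) 3 'aba'
  2: (9,2) 2 'ab'
  3: (2,19) 1 'a'
  4: (19,17) 2 'ac'
  5: (17,11) 2 'ac'
  6: (11,8) 0 ''
  7: (8,1) 3 'bab'
  8: (1,10) 2 'ba'
  9: (10,0) 1 'b'
  10: (0,3) 2 'bb'
  11: (3,4) 2 'bb'
  12: (4,5) 1 'b'
  13: (5,15) 3 'bca'
  14: (15,20) 0 ''
  15: (20,6) 1 'c'
  16: (6,18) 2 'ca'
  17: (18,16) 3 'cac'
  18: (16,14) 1 'c'
  19: (14,13) 1 'c'
  20: (13,12) 2 'cc'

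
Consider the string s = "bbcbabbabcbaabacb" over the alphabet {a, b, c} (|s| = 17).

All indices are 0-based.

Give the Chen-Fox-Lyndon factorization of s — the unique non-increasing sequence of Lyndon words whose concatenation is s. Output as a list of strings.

["bbc", "b", "abbabcb", "aabacb"]

emit factor 1: 'bbc' (i=0, period=3)
emit factor 2: 'b' (i=3, period=1)
emit factor 3: 'abbabcb' (i=4, period=7)
emit factor 4: 'aabacb' (i=11, period=6)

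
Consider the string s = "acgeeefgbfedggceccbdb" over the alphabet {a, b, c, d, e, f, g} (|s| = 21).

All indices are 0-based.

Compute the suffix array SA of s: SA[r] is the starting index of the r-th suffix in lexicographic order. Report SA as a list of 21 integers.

[0, 20, 18, 8, 17, 16, 14, 1, 19, 11, 15, 10, 3, 4, 5, 9, 6, 7, 13, 2, 12]

rank→(start, suffix):
  0 → (0, 'acgeeefgbfedggceccbdb')
  1 → (20, 'b')
  2 → (18, 'bdb')
  3 → (8, 'bfedggceccbdb')
  4 → (17, 'cbdb')
  5 → (16, 'ccbdb')
  6 → (14, 'ceccbdb')
  7 → (1, 'cgeeefgbfedggceccbdb')
  8 → (19, 'db')
  9 → (11, 'dggceccbdb')
  10 → (15, 'eccbdb')
  11 → (10, 'edggceccbdb')
  12 → (3, 'eeefgbfedggceccbdb')
  13 → (4, 'eefgbfedggceccbdb')
  14 → (5, 'efgbfedggceccbdb')
  15 → (9, 'fedggceccbdb')
  16 → (6, 'fgbfedggceccbdb')
  17 → (7, 'gbfedggceccbdb')
  18 → (13, 'gceccbdb')
  19 → (2, 'geeefgbfedggceccbdb')
  20 → (12, 'ggceccbdb')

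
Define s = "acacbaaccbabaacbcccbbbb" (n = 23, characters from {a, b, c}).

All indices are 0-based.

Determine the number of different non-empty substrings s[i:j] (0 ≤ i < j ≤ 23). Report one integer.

rank | idx | suffix
   0 |  12 | aacbcccbbbb
   1 |   5 | aaccbabaacbcccbbbb
   2 |  10 | abaacbcccbbbb
   3 |   0 | acacbaaccbabaacbcccbbbb
   4 |   2 | acbaaccbabaacbcccbbbb
   5 |  13 | acbcccbbbb
   6 |   6 | accbabaacbcccbbbb
   7 |  22 | b
   8 |  11 | baacbcccbbbb
   9 |   4 | baaccbabaacbcccbbbb
  10 |   9 | babaacbcccbbbb
  11 |  21 | bb
  12 |  20 | bbb
  13 |  19 | bbbb
  14 |  15 | bcccbbbb
  15 |   1 | cacbaaccbabaacbcccbbbb
  16 |   3 | cbaaccbabaacbcccbbbb
  17 |   8 | cbabaacbcccbbbb
  18 |  18 | cbbbb
  19 |  14 | cbcccbbbb
  20 |   7 | ccbabaacbcccbbbb
  21 |  17 | ccbbbb
  22 |  16 | cccbbbb

SA = [12, 5, 10, 0, 2, 13, 6, 22, 11, 4, 9, 21, 20, 19, 15, 1, 3, 8, 18, 14, 7, 17, 16]
[i] adj suffixes → lcp
  [1] 12/5 → 3 ('aac')
  [2] 5/10 → 1 ('a')
  [3] 10/0 → 1 ('a')
  [4] 0/2 → 2 ('ac')
  [5] 2/13 → 3 ('acb')
  [6] 13/6 → 2 ('ac')
  [7] 6/22 → 0 ('')
  [8] 22/11 → 1 ('b')
  [9] 11/4 → 4 ('baac')
  [10] 4/9 → 2 ('ba')
  [11] 9/21 → 1 ('b')
  [12] 21/20 → 2 ('bb')
  [13] 20/19 → 3 ('bbb')
  [14] 19/15 → 1 ('b')
  [15] 15/1 → 0 ('')
  [16] 1/3 → 1 ('c')
  [17] 3/8 → 3 ('cba')
  [18] 8/18 → 2 ('cb')
  [19] 18/14 → 2 ('cb')
  [20] 14/7 → 1 ('c')
  [21] 7/17 → 3 ('ccb')
  [22] 17/16 → 2 ('cc')

n(n+1)/2 = 23·24/2 = 276
Σ LCP = 0 + 3 + 1 + 1 + 2 + 3 + 2 + 0 + 1 + 4 + 2 + 1 + 2 + 3 + 1 + 0 + 1 + 3 + 2 + 2 + 1 + 3 + 2 = 40
distinct = 276 − 40 = 236

236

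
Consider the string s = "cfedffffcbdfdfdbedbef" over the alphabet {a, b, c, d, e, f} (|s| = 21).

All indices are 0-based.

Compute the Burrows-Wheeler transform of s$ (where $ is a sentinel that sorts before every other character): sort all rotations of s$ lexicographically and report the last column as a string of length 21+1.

fcddf$fefbebfbefddcffd

rank  rotation                last
    0  $cfedffffcbdfdfdbedbef  f
    1  bdfdfdbedbef$cfedffffc  c
    2  bedbef$cfedffffcbdfdfd  d
    3  bef$cfedffffcbdfdfdbed  d
    4  cbdfdfdbedbef$cfedffff  f
    5  cfedffffcbdfdfdbedbef$  $
    6  dbedbef$cfedffffcbdfdf  f
    7  dbef$cfedffffcbdfdfdbe  e
    8  dfdbedbef$cfedffffcbdf  f
    9  dfdfdbedbef$cfedffffcb  b
   10  dffffcbdfdfdbedbef$cfe  e
   11  edbef$cfedffffcbdfdfdb  b
   12  edffffcbdfdfdbedbef$cf  f
   13  ef$cfedffffcbdfdfdbedb  b
   14  f$cfedffffcbdfdfdbedbe  e
   15  fcbdfdfdbedbef$cfedfff  f
   16  fdbedbef$cfedffffcbdfd  d
   17  fdfdbedbef$cfedffffcbd  d
   18  fedffffcbdfdfdbedbef$c  c
   19  ffcbdfdfdbedbef$cfedff  f
   20  fffcbdfdfdbedbef$cfedf  f
   21  ffffcbdfdfdbedbef$cfed  d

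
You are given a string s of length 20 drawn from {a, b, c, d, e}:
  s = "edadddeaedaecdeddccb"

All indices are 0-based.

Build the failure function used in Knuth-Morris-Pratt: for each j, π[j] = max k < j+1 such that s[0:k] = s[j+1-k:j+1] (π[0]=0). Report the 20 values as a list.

π[0] = 0
j=1 s[j]='d': π[1]=0 (border '')
j=2 s[j]='a': π[2]=0 (border '')
j=3 s[j]='d': π[3]=0 (border '')
j=4 s[j]='d': π[4]=0 (border '')
j=5 s[j]='d': π[5]=0 (border '')
j=6 s[j]='e': π[6]=1 (border 'e')
j=7 s[j]='a': k: 1→0; π[7]=0 (border '')
j=8 s[j]='e': π[8]=1 (border 'e')
j=9 s[j]='d': π[9]=2 (border 'ed')
j=10 s[j]='a': π[10]=3 (border 'eda')
j=11 s[j]='e': k: 3→0; π[11]=1 (border 'e')
j=12 s[j]='c': k: 1→0; π[12]=0 (border '')
j=13 s[j]='d': π[13]=0 (border '')
j=14 s[j]='e': π[14]=1 (border 'e')
j=15 s[j]='d': π[15]=2 (border 'ed')
j=16 s[j]='d': k: 2→0; π[16]=0 (border '')
j=17 s[j]='c': π[17]=0 (border '')
j=18 s[j]='c': π[18]=0 (border '')
j=19 s[j]='b': π[19]=0 (border '')

[0, 0, 0, 0, 0, 0, 1, 0, 1, 2, 3, 1, 0, 0, 1, 2, 0, 0, 0, 0]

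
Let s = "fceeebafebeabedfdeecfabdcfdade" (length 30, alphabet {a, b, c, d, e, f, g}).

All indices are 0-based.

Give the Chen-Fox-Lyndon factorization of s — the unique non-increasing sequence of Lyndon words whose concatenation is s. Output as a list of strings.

["f", "ceee", "b", "afebe", "abedfdeecf", "abdcfdade"]

emit factor 1: 'f' (i=0, period=1)
emit factor 2: 'ceee' (i=1, period=4)
emit factor 3: 'b' (i=5, period=1)
emit factor 4: 'afebe' (i=6, period=5)
emit factor 5: 'abedfdeecf' (i=11, period=10)
emit factor 6: 'abdcfdade' (i=21, period=9)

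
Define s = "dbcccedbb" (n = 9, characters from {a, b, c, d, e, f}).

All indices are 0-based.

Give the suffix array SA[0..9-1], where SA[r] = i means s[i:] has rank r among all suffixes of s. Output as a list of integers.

[8, 7, 1, 2, 3, 4, 6, 0, 5]

rank | idx | suffix
   0 |   8 | b
   1 |   7 | bb
   2 |   1 | bcccedbb
   3 |   2 | cccedbb
   4 |   3 | ccedbb
   5 |   4 | cedbb
   6 |   6 | dbb
   7 |   0 | dbcccedbb
   8 |   5 | edbb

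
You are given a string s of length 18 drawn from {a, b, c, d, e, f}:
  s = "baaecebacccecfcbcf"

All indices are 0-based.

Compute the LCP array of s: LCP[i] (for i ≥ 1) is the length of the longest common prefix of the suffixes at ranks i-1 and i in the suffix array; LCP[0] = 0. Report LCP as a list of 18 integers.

[0, 1, 1, 0, 2, 1, 0, 1, 2, 1, 2, 1, 2, 0, 1, 2, 0, 1]

rank | idx | suffix
   0 |   1 | aaecebacccecfcbcf
   1 |   7 | acccecfcbcf
   2 |   2 | aecebacccecfcbcf
   3 |   0 | baaecebacccecfcbcf
   4 |   6 | bacccecfcbcf
   5 |  15 | bcf
   6 |  14 | cbcf
   7 |   8 | cccecfcbcf
   8 |   9 | ccecfcbcf
   9 |   4 | cebacccecfcbcf
  10 |  10 | cecfcbcf
  11 |  16 | cf
  12 |  12 | cfcbcf
  13 |   5 | ebacccecfcbcf
  14 |   3 | ecebacccecfcbcf
  15 |  11 | ecfcbcf
  16 |  17 | f
  17 |  13 | fcbcf

SA = [1, 7, 2, 0, 6, 15, 14, 8, 9, 4, 10, 16, 12, 5, 3, 11, 17, 13]
rank  pair      lcp
   1  s[1:],s[7:]  1  'a'
   2  s[7:],s[2:]  1  'a'
   3  s[2:],s[0:]  0  ''
   4  s[0:],s[6:]  2  'ba'
   5  s[6:],s[15:]  1  'b'
   6  s[15:],s[14:]  0  ''
   7  s[14:],s[8:]  1  'c'
   8  s[8:],s[9:]  2  'cc'
   9  s[9:],s[4:]  1  'c'
  10  s[4:],s[10:]  2  'ce'
  11  s[10:],s[16:]  1  'c'
  12  s[16:],s[12:]  2  'cf'
  13  s[12:],s[5:]  0  ''
  14  s[5:],s[3:]  1  'e'
  15  s[3:],s[11:]  2  'ec'
  16  s[11:],s[17:]  0  ''
  17  s[17:],s[13:]  1  'f'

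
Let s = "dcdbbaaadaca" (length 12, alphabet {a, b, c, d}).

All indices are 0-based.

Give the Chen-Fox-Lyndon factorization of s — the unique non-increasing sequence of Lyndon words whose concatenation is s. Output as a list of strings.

["d", "cd", "b", "b", "aaadac", "a"]

emit factor 1: 'd' (i=0, period=1)
emit factor 2: 'cd' (i=1, period=2)
emit factor 3: 'b' (i=3, period=1)
emit factor 4: 'b' (i=4, period=1)
emit factor 5: 'aaadac' (i=5, period=6)
emit factor 6: 'a' (i=11, period=1)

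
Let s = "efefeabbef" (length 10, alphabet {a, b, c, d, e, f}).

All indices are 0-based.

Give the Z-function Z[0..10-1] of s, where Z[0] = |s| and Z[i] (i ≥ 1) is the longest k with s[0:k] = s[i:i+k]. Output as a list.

Z[0]=10
i=1: outside box; Z[1]=0
i=2: outside box; Z[2]=3 extend→box=[2,5)
i=3: min(r-i=2, Z[1]=0)=0; Z[3]=0
i=4: min(r-i=1, Z[2]=3)=1; Z[4]=1
i=5: outside box; Z[5]=0
i=6: outside box; Z[6]=0
i=7: outside box; Z[7]=0
i=8: outside box; Z[8]=2 extend→box=[8,10)
i=9: min(r-i=1, Z[1]=0)=0; Z[9]=0

[10, 0, 3, 0, 1, 0, 0, 0, 2, 0]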